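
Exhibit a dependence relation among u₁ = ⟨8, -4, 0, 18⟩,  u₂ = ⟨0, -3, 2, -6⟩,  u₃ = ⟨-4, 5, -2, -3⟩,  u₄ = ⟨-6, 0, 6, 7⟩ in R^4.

Set up α₁u₁ + … + α₄u₄ = 0 and solve the homogeneous system.
One solution (up to scaling) is (1, 2, 2, 0).

u₁ + 2u₂ + 2u₃ = 0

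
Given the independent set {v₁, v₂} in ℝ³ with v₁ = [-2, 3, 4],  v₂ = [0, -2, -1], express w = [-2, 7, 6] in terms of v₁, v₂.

Solve the system with v₁, v₂ as columns and w as the right-hand side.
Row-reducing the augmented matrix gives the unique coefficients (α₁, α₂) = (1, -2).

w = v₁ - 2v₂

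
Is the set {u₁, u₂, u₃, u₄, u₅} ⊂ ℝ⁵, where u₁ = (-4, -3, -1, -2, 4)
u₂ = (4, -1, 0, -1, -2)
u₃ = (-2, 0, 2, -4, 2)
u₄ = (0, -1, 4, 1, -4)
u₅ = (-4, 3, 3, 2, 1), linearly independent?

linearly independent

Row-reduce the matrix whose columns are u₁, u₂, u₃, u₄, u₅.
The reduction yields 5 nonzero rows, so the rank is 5.
Since rank = 5 (the number of vectors), the set is linearly independent.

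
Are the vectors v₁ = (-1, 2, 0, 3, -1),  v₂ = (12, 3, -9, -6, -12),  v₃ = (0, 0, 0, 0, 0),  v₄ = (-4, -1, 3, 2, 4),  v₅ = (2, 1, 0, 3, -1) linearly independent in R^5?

One of the vectors is the zero vector, so the set is linearly dependent.

linearly dependent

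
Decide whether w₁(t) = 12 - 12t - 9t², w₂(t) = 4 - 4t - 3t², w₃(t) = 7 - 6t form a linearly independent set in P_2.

Write each element as a coordinate vector in ℝ³ using {1, t, t²}.
One vector is a scalar multiple of another, so the set is dependent.

linearly dependent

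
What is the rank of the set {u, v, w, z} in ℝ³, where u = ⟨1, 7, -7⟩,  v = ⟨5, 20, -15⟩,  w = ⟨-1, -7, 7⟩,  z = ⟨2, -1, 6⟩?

Apply Gaussian elimination to the matrix whose rows are u, v, w, z.
There are 2 pivot columns, so rank = 2.
(With 4 elements in a 3-dimensional space the rank is at most 3.)

2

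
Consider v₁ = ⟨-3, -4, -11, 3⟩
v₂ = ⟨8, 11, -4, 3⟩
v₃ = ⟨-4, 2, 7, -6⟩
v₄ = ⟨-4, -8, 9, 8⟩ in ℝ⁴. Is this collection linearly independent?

Row-reduce the matrix whose columns are v₁, v₂, v₃, v₄.
The reduction yields 4 nonzero rows, so the rank is 4.
Since rank = 4 (the number of vectors), the set is linearly independent.

linearly independent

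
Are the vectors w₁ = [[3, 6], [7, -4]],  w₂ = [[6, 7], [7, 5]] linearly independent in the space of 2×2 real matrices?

linearly independent

Write each element as a coordinate vector in ℝ⁴ using {E₁₁, E₁₂, E₂₁, E₂₂}.
Row-reduce the matrix whose columns are w₁, w₂.
The reduction yields 2 nonzero rows, so the rank is 2.
Since rank = 2 (the number of vectors), the set is linearly independent.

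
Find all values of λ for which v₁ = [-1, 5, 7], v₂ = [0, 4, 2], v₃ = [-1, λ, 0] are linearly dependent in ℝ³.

λ = -9

The set is linearly dependent precisely when det[v₁; v₂; v₃] = 0.
Cofactor expansion gives det = 2*λ + 18.
This vanishes exactly when λ = -9.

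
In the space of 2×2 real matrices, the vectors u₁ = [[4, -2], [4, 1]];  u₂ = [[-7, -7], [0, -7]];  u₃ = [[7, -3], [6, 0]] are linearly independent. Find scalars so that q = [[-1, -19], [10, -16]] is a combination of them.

q = -2u₁ + 2u₂ + 3u₃

Work in coordinates with respect to the standard basis {E₁₁, E₁₂, E₂₁, E₂₂}.
Solve the system with u₁, u₂, u₃ as columns and q as the right-hand side.
The system has the unique solution (a₁, a₂, a₃) = (-2, 2, 3).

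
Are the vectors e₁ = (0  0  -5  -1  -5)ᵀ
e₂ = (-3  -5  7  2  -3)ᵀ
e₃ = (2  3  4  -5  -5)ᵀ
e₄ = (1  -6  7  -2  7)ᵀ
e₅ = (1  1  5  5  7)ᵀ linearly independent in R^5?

The matrix [e₁|e₂|e₃|e₄|e₅] has determinant 8625.
A nonzero determinant means the columns are linearly independent.

linearly independent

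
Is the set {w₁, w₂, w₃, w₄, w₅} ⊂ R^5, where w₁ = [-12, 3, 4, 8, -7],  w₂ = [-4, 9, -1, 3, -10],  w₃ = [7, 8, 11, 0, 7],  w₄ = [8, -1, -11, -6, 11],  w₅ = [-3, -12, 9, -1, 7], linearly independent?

Place the vectors as rows of a 5×5 matrix and reduce to echelon form.
The reduction yields 5 nonzero rows, so the rank is 5.
Since rank = 5 (the number of vectors), the set is linearly independent.

linearly independent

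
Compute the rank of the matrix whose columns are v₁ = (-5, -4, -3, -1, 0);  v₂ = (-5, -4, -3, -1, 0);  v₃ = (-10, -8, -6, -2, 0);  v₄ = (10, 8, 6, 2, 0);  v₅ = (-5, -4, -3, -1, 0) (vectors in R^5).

1

Form the matrix with v₁, v₂, v₃, v₄, v₅ as columns and reduce.
Reduction leaves 1 leading entry, giving rank 1.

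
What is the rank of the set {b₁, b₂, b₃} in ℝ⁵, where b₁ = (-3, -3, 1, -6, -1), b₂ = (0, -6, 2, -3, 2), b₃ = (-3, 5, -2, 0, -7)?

rank 3

Row-reduce the 3×5 matrix with these as rows.
The echelon form has 3 nonzero rows, so the rank is 3.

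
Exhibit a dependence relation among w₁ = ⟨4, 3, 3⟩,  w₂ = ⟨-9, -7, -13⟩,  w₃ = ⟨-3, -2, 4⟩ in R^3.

3w₁ + w₂ + w₃ = 0

Write the vectors as columns of a matrix and find a nonzero vector in its null space.
One solution (up to scaling) is (3, 1, 1).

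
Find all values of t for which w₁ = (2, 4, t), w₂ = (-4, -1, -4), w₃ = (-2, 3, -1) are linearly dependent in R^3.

t = 3

The vectors are dependent exactly when the determinant of the matrix with rows w₁, w₂, w₃ vanishes.
Cofactor expansion gives det = 42 - 14*t.
Solving 42 - 14*t = 0 yields t = 3.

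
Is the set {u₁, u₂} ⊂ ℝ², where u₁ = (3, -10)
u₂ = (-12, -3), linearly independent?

Form the 2×2 matrix with these as columns; its determinant is -129.
A nonzero determinant means the columns are linearly independent.

linearly independent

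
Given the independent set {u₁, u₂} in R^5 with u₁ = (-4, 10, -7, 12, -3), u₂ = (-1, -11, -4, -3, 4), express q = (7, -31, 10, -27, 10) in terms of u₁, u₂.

Write q = c₁u₁ + c₂u₂ and equate components.
The system has the unique solution (c₁, c₂) = (-2, 1).

q = -2u₁ + u₂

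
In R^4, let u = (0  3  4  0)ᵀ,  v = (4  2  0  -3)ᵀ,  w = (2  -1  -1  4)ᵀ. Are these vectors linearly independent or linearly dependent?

Row-reduce the matrix whose columns are u, v, w.
The reduction yields 3 nonzero rows, so the rank is 3.
Since rank = 3 (the number of vectors), the set is linearly independent.

linearly independent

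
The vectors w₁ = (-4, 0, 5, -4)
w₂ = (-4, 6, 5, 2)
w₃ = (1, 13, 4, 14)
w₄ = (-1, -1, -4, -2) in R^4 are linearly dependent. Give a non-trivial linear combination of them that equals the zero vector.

2w₁ - 2w₂ + w₃ + w₄ = 0

Solve the homogeneous system with w₁, w₂, w₃, w₄ as columns by row-reducing the coefficient matrix.
One solution (up to scaling) is (2, -2, 1, 1).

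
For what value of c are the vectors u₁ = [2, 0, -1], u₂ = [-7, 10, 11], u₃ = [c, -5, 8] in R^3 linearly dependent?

The vectors are dependent exactly when the determinant of the matrix with rows u₁, u₂, u₃ vanishes.
Expanding, det = 10*c + 235.
Solving 10*c + 235 = 0 yields c = -47/2.

c = -47/2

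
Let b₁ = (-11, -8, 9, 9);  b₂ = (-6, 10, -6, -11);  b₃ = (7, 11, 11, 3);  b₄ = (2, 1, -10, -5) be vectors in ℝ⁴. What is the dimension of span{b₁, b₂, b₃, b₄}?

Form the matrix with b₁, b₂, b₃, b₄ as columns and reduce.
Reduction leaves 4 leading entries, giving rank 4.

4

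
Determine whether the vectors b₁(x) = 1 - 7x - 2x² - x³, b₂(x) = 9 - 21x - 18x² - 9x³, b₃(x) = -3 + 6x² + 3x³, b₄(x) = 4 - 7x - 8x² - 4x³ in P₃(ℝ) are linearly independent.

linearly dependent

Take coordinates with respect to the standard basis {1, x, …, x³}.
Row-reduce the matrix whose columns are b₁, b₂, b₃, b₄.
The reduction yields 2 nonzero rows, so the rank is 2.
Since rank 2 < 4, the set is linearly dependent.
Indeed 3b₁ - b₂ - 2b₃ = 0.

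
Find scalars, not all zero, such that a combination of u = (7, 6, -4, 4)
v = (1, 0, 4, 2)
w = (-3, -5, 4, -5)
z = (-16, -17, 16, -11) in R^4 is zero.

Row-reduce the matrix with u, v, w, z as columns; the null space gives the coefficients.
A generator of the null space is (2, -1, -1, 1).

2u - v - w + z = 0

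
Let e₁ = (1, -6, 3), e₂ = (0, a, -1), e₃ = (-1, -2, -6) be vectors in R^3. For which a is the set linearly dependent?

The set is linearly dependent precisely when det[e₁; e₂; e₃] = 0.
Expanding, det = -3*a - 8.
Solving -3*a - 8 = 0 yields a = -8/3.

a = -8/3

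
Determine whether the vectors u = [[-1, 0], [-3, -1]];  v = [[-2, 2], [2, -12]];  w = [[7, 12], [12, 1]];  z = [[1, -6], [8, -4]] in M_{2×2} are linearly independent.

linearly independent

Take coordinates with respect to the standard basis {E₁₁, E₁₂, E₂₁, E₂₂}.
The matrix [u|v|w|z] has determinant -858.
A nonzero determinant means the columns are linearly independent.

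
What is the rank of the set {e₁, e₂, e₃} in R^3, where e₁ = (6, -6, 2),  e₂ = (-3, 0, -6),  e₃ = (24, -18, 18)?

rank 2

Row-reduce the 3×3 matrix with these as rows.
Exactly 2 pivots survive; hence the rank is 2.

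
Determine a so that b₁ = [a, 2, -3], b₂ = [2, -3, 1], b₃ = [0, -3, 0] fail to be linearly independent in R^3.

The set is linearly dependent precisely when det[b₁; b₂; b₃] = 0.
Expanding, det = 3*a + 18.
This vanishes exactly when a = -6.

a = -6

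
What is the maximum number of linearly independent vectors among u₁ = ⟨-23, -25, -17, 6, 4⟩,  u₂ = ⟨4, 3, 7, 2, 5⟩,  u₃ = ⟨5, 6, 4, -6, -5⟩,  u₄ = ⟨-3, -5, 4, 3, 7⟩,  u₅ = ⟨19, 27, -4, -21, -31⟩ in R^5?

Put the 5×5 matrix [u₁|u₂|u₃|u₄|u₅] into echelon form.
There are 3 pivot columns, so rank = 3.

3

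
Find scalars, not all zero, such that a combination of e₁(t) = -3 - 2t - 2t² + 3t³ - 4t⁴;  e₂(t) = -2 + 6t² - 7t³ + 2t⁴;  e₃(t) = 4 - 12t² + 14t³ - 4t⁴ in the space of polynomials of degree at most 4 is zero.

Pass to coordinate vectors relative to the basis {1, t, …, t⁴}.
Write the vectors as columns of a matrix and find a nonzero vector in its null space.
The free variable yields coefficients (0, 2, 1) (any nonzero multiple also works).

2e₂ + e₃ = 0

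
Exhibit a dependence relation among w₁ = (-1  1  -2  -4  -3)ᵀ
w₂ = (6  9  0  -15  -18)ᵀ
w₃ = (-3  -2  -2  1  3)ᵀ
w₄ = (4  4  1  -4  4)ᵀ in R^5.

Solve the homogeneous system with w₁, w₂, w₃, w₄ as columns by row-reducing the coefficient matrix.
A generator of the null space is (3, -1, -3, 0).

3w₁ - w₂ - 3w₃ = 0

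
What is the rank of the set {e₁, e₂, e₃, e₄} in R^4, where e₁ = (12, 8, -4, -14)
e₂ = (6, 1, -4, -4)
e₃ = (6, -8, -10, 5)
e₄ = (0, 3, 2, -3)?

Row-reduce the 4×4 matrix with these as rows.
The echelon form has 2 nonzero rows, so the rank is 2.

rank 2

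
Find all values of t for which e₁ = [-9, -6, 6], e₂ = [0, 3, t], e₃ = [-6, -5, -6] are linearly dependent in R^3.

The vectors are dependent exactly when the determinant of the matrix with rows e₁, e₂, e₃ vanishes.
Expanding, det = 270 - 9*t.
Solving 270 - 9*t = 0 yields t = 30.

t = 30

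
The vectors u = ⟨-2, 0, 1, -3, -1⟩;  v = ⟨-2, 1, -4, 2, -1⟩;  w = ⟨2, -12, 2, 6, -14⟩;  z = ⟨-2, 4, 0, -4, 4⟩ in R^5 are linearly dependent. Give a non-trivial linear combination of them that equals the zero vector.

Write the vectors as columns of a matrix and find a nonzero vector in its null space.
The free variable yields coefficients (2, 0, -1, -3) (any nonzero multiple also works).

2u - w - 3z = 0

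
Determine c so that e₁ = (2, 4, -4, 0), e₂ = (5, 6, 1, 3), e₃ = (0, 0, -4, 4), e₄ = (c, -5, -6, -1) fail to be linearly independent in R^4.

c = -49/10

The set is linearly dependent precisely when det[e₁; e₂; e₃; e₄] = 0.
The determinant works out to -160*c - 784.
Setting this to zero gives c = -49/10.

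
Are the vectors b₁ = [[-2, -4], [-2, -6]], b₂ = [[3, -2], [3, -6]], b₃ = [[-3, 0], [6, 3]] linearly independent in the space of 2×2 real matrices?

Take coordinates with respect to the standard basis {E₁₁, E₁₂, E₂₁, E₂₂}.
Place the vectors as rows of a 3×4 matrix and reduce to echelon form.
The reduction yields 3 nonzero rows, so the rank is 3.
Since rank = 3 (the number of vectors), the set is linearly independent.

linearly independent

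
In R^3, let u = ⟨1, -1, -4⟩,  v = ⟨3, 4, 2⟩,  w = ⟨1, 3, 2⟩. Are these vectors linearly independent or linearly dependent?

linearly independent

The matrix [u|v|w] has determinant -14.
A nonzero determinant means the columns are linearly independent.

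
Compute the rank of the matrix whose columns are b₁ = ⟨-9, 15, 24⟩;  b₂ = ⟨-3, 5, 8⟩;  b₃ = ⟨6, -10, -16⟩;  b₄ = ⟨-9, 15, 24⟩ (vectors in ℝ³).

Row-reduce the 4×3 matrix with these as rows.
Reduction leaves 1 leading entry, giving rank 1.
(With 4 elements in a 3-dimensional space the rank is at most 3.)

1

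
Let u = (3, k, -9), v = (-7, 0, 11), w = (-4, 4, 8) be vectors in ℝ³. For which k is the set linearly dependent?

The vectors are dependent exactly when the determinant of the matrix with rows u, v, w vanishes.
Cofactor expansion gives det = 12*k + 120.
Setting this to zero gives k = -10.

k = -10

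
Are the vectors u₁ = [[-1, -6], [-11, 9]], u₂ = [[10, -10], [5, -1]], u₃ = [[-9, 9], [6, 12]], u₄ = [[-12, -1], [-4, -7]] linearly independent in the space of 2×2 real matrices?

Write each element as a coordinate vector in ℝ⁴ using {E₁₁, E₁₂, E₂₁, E₂₂}.
Place the vectors as rows of a 4×4 matrix and reduce to echelon form.
The reduction yields 4 nonzero rows, so the rank is 4.
Since rank = 4 (the number of vectors), the set is linearly independent.

linearly independent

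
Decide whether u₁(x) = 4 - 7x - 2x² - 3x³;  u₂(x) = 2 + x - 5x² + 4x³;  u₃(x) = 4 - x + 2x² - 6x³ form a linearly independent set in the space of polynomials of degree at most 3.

linearly independent

Write each element as a coordinate vector in ℝ⁴ using {1, x, …, x³}.
Row-reduce the matrix whose columns are u₁, u₂, u₃.
The reduction yields 3 nonzero rows, so the rank is 3.
Since rank = 3 (the number of vectors), the set is linearly independent.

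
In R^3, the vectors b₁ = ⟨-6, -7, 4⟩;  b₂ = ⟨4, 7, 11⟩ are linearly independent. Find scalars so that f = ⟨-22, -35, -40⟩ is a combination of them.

f = b₁ - 4b₂

Since b₁, b₂ are independent, the coefficients expressing f are uniquely determined by a linear system.
The system has the unique solution (α₁, α₂) = (1, -4).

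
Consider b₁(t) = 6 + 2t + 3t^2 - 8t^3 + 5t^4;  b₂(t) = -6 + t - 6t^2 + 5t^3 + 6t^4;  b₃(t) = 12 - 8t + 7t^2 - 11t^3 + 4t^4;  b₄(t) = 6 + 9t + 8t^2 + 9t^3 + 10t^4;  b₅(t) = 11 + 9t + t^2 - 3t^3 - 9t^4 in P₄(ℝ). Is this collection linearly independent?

linearly independent

Take coordinates with respect to the standard basis {1, t, …, t^4}.
Form the 5×5 matrix with these as columns; its determinant is 180682.
A nonzero determinant means the columns are linearly independent.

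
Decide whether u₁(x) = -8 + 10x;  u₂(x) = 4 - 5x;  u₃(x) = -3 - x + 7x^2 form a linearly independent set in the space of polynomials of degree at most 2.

linearly dependent

Take coordinates with respect to the standard basis {1, x, x^2}.
One vector is a scalar multiple of another, so the set is dependent.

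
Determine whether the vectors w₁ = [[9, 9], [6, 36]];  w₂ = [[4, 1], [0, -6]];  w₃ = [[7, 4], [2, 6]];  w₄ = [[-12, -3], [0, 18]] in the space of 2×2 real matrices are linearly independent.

linearly dependent

Write each element as a coordinate vector in ℝ⁴ using {E₁₁, E₁₂, E₂₁, E₂₂}.
Row-reduce the matrix whose columns are w₁, w₂, w₃, w₄.
The reduction yields 2 nonzero rows, so the rank is 2.
Since rank 2 < 4, the set is linearly dependent.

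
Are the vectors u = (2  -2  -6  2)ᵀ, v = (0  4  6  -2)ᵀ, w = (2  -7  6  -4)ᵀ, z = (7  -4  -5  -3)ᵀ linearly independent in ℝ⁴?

linearly independent

Place the vectors as rows of a 4×4 matrix and reduce to echelon form.
The reduction yields 4 nonzero rows, so the rank is 4.
Since rank = 4 (the number of vectors), the set is linearly independent.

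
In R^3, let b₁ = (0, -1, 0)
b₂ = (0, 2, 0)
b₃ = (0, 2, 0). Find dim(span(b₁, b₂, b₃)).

Form the matrix with b₁, b₂, b₃ as columns and reduce.
The echelon form has 1 nonzero row, so the rank is 1.

dim = 1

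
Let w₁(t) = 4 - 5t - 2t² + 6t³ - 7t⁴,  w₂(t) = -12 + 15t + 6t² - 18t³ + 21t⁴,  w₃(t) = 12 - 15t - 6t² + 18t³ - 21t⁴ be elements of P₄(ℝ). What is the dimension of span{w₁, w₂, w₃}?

dim = 1

Represent each element by its coordinate vector in ℝ⁵.
Row-reduce the 3×5 matrix with these as rows.
There is 1 pivot column, so rank = 1.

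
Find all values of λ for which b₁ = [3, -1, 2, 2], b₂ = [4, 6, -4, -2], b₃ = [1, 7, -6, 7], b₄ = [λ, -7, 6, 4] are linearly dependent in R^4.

λ = -1

The set is linearly dependent precisely when det[b₁; b₂; b₃; b₄] = 0.
Expanding, det = 88*λ + 88.
Setting this to zero gives λ = -1.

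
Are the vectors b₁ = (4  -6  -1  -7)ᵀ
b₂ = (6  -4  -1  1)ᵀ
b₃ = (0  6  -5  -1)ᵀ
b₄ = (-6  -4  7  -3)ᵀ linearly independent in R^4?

Form the 4×4 matrix with these as columns; its determinant is 176.
A nonzero determinant means the columns are linearly independent.

linearly independent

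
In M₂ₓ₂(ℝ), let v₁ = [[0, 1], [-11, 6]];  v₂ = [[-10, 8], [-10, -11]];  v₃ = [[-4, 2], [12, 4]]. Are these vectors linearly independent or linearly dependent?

Take coordinates with respect to the standard basis {E₁₁, E₁₂, E₂₁, E₂₂}.
Place the vectors as rows of a 3×4 matrix and reduce to echelon form.
The reduction yields 3 nonzero rows, so the rank is 3.
Since rank = 3 (the number of vectors), the set is linearly independent.

linearly independent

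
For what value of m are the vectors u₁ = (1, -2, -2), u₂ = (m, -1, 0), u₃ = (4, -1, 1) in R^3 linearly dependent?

The vectors are dependent exactly when the determinant of the matrix with rows u₁, u₂, u₃ vanishes.
The determinant works out to 4*m - 9.
This vanishes exactly when m = 9/4.

m = 9/4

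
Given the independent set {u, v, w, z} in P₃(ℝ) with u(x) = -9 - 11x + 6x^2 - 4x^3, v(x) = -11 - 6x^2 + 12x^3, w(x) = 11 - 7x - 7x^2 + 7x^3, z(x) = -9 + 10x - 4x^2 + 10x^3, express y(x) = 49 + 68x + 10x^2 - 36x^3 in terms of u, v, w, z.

Work in coordinates with respect to the standard basis {1, x, …, x^3}.
Write y = c₁u + … + c₄z and equate components.
The system has the unique solution (c₁, …, c₄) = (-4, -4, -2, 1).

y = -4u - 4v - 2w + z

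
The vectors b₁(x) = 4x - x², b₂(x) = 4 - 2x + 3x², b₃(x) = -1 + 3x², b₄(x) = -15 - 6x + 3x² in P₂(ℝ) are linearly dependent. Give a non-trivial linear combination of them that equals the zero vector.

Write each element as a vector in ℝ³ using {1, x, x²}.
Solve the homogeneous system with b₁, b₂, b₃, b₄ as columns by row-reducing the coefficient matrix.
One solution (up to scaling) is (3, 3, -3, 1).

3b₁ + 3b₂ - 3b₃ + b₄ = 0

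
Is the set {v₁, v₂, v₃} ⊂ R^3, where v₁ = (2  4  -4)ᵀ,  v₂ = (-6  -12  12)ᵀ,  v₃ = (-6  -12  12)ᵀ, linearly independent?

Place the vectors as rows of a 3×3 matrix and reduce to echelon form.
The reduction yields 1 nonzero row, so the rank is 1.
Since rank 1 < 3, the set is linearly dependent.

linearly dependent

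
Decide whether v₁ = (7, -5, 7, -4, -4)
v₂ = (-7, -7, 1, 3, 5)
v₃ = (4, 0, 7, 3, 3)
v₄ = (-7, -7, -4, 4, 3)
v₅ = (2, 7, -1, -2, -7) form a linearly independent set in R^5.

linearly independent

Form the 5×5 matrix with these as columns; its determinant is 14155.
A nonzero determinant means the columns are linearly independent.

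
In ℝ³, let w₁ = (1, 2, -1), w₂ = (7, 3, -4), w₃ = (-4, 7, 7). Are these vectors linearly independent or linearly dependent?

Form the 3×3 matrix with these as columns; its determinant is -78.
A nonzero determinant means the columns are linearly independent.

linearly independent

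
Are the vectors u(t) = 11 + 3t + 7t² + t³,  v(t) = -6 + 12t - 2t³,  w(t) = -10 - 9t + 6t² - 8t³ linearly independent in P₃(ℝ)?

Write each element as a coordinate vector in ℝ⁴ using {1, t, …, t³}.
Place the vectors as rows of a 3×4 matrix and reduce to echelon form.
The reduction yields 3 nonzero rows, so the rank is 3.
Since rank = 3 (the number of vectors), the set is linearly independent.

linearly independent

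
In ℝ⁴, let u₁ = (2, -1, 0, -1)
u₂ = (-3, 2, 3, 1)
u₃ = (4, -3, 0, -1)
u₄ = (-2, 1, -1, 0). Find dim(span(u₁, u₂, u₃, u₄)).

Row-reduce the 4×4 matrix with these as rows.
Reduction leaves 4 leading entries, giving rank 4.

4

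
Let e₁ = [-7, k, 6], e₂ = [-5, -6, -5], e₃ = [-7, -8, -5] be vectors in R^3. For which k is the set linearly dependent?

The set is linearly dependent precisely when det[e₁; e₂; e₃] = 0.
Expanding, det = 10*k + 58.
This vanishes exactly when k = -29/5.

k = -29/5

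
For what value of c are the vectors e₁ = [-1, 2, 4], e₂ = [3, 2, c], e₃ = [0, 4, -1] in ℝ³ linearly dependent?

The vectors are dependent exactly when the determinant of the matrix with rows e₁, e₂, e₃ vanishes.
The determinant works out to 4*c + 56.
This vanishes exactly when c = -14.

c = -14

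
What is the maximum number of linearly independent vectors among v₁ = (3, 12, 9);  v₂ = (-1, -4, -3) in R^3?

1

Apply Gaussian elimination to the matrix whose rows are v₁, v₂.
There is 1 pivot column, so rank = 1.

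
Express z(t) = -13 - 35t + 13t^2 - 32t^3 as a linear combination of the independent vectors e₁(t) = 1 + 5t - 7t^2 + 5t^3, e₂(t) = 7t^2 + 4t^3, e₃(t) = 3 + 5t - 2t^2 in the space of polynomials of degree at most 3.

Work in coordinates with respect to the standard basis {1, t, …, t^3}.
Write z = a₁e₁ + … + a₃e₃ and equate components.
The system has the unique solution (a₁, a₂, a₃) = (-4, -3, -3).

z = -4e₁ - 3e₂ - 3e₃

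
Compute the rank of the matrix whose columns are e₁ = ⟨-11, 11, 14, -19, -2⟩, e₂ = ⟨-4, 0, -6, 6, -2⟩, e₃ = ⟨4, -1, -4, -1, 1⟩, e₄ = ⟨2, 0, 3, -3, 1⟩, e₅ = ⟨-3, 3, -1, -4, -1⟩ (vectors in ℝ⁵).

Row-reduce the 5×5 matrix with these as rows.
There are 3 pivot columns, so rank = 3.

3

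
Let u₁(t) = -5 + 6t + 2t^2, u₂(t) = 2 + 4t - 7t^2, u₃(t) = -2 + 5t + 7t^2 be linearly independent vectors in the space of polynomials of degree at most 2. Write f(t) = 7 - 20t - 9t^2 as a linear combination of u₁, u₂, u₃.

f = -u₁ - u₂ - 2u₃

Take coordinate vectors relative to {1, t, t^2}.
Solve the system with u₁, u₂, u₃ as columns and f as the right-hand side.
Row-reducing the augmented matrix gives the unique coefficients (α₁, α₂, α₃) = (-1, -1, -2).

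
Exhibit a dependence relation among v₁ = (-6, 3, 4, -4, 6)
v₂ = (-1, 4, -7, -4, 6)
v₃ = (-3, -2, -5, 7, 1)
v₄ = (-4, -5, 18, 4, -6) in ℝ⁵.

Write the vectors as columns of a matrix and find a nonzero vector in its null space.
The free variable yields coefficients (1, -2, 0, -1) (any nonzero multiple also works).

v₁ - 2v₂ - v₄ = 0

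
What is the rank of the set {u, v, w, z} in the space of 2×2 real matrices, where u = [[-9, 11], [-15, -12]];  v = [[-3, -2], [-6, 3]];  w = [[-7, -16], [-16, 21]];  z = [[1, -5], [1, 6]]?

Represent each element by its coordinate vector in ℝ⁴.
Row-reduce the 4×4 matrix with these as rows.
Exactly 2 pivots survive; hence the rank is 2.

rank 2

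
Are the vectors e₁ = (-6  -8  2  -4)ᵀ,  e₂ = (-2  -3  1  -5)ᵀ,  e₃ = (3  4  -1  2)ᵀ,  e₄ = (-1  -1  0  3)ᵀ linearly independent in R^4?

One vector is a scalar multiple of another, so the set is dependent.

linearly dependent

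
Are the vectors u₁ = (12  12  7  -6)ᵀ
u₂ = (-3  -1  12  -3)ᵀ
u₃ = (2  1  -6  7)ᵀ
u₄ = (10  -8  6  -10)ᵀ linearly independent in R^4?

The matrix [u₁|u₂|u₃|u₄] has determinant -16782.
A nonzero determinant means the columns are linearly independent.

linearly independent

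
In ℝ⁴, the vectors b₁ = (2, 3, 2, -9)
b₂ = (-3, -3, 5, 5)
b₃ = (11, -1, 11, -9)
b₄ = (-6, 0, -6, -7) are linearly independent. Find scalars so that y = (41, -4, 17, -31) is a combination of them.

y = -3b₁ - 3b₂ + 4b₃ + b₄

Set up the augmented matrix [b₁ | b₂ | b₃ | b₄ | y] and row-reduce.
Row-reducing the augmented matrix gives the unique coefficients (α₁, …, α₄) = (-3, -3, 4, 1).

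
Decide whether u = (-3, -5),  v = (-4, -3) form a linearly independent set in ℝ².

linearly independent

The matrix [u|v] has determinant -11.
A nonzero determinant means the columns are linearly independent.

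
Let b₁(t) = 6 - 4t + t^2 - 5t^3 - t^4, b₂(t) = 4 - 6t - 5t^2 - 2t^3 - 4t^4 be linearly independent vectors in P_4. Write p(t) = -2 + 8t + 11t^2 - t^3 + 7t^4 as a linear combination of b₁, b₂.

Take coordinate vectors relative to {1, t, …, t^4}.
Since b₁, b₂ are independent, the coefficients expressing p are uniquely determined by a linear system.
The system has the unique solution (α₁, α₂) = (1, -2).

p = b₁ - 2b₂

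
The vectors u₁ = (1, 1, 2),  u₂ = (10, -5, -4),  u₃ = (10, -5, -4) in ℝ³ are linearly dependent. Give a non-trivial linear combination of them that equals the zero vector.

u₂ - u₃ = 0

Set up α₁u₁ + … + α₃u₃ = 0 and solve the homogeneous system.
A generator of the null space is (0, 1, -1).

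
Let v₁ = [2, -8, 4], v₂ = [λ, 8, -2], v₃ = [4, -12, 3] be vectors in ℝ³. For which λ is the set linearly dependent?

Place the vectors as rows of a 3×3 matrix; dependence ⇔ determinant zero.
Cofactor expansion gives det = -24*λ - 64.
Solving -24*λ - 64 = 0 yields λ = -8/3.

λ = -8/3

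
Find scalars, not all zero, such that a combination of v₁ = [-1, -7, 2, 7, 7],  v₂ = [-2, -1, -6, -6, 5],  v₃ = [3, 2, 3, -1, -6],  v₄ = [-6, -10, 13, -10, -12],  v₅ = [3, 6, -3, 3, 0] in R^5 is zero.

Solve the homogeneous system with v₁, v₂, v₃, v₄, v₅ as columns by row-reducing the coefficient matrix.
The free variable yields coefficients (1, 1, 0, 1, 3) (any nonzero multiple also works).

v₁ + v₂ + v₄ + 3v₅ = 0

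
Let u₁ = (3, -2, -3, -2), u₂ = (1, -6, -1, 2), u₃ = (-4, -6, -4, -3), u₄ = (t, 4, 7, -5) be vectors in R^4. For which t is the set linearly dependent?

t = -47

Dependence holds iff the 4×4 matrix [u₁ u₂ u₃ u₄] is singular.
The determinant works out to -32*t - 1504.
Solving -32*t - 1504 = 0 yields t = -47.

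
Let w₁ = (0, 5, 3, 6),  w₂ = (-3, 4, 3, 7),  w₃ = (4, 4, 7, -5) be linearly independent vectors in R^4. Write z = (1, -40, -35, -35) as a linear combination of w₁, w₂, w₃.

z = -4w₁ - 3w₂ - 2w₃

Since w₁, w₂, w₃ are independent, the coefficients expressing z are uniquely determined by a linear system.
Row-reducing the augmented matrix gives the unique coefficients (c₁, c₂, c₃) = (-4, -3, -2).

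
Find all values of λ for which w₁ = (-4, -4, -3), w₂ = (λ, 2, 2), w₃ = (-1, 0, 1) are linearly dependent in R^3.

λ = 3/2

The vectors are dependent exactly when the determinant of the matrix with rows w₁, w₂, w₃ vanishes.
Expanding, det = 4*λ - 6.
This vanishes exactly when λ = 3/2.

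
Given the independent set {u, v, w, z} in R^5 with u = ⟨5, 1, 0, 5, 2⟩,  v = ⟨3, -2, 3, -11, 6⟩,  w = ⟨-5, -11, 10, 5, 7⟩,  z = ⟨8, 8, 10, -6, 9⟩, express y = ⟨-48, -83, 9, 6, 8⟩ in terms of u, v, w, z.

y = -u + 3v + 4w - 4z

Write y = α₁u + … + α₄z and equate components.
Back-substitution yields (α₁, …, α₄) = (-1, 3, 4, -4).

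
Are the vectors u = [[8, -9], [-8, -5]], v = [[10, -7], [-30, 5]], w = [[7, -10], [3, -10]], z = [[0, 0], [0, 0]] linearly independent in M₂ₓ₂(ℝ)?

Write each element as a coordinate vector in ℝ⁴ using {E₁₁, E₁₂, E₂₁, E₂₂}.
One of the vectors is the zero vector, so the set is linearly dependent.

linearly dependent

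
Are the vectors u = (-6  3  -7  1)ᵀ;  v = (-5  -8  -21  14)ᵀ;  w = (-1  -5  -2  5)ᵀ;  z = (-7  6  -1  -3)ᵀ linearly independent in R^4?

Form the 4×4 matrix with these as columns; its determinant is 0.
A zero determinant means the columns are linearly dependent.

linearly dependent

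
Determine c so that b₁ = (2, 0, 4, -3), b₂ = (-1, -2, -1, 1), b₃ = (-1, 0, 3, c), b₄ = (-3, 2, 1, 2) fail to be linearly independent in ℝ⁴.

c = -3/8

Dependence holds iff the 4×4 matrix [b₁ b₂ b₃ b₄] is singular.
Cofactor expansion gives det = 32*c + 12.
Setting this to zero gives c = -3/8.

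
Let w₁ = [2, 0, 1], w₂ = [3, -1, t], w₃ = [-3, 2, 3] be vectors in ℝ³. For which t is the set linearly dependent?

t = -3/4

The vectors are dependent exactly when the determinant of the matrix with rows w₁, w₂, w₃ vanishes.
The determinant works out to -4*t - 3.
This vanishes exactly when t = -3/4.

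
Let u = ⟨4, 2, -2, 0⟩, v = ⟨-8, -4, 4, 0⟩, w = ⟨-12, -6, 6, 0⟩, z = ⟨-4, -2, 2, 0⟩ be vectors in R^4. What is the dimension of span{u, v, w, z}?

Apply Gaussian elimination to the matrix whose rows are u, v, w, z.
There is 1 pivot column, so rank = 1.

1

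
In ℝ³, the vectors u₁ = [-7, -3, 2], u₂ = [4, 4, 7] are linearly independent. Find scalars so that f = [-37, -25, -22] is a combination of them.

f = 3u₁ - 4u₂

Solve the system with u₁, u₂ as columns and f as the right-hand side.
The system has the unique solution (α₁, α₂) = (3, -4).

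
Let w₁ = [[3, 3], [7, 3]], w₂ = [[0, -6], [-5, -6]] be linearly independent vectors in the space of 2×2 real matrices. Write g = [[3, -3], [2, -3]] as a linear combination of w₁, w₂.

Work in coordinates with respect to the standard basis {E₁₁, E₁₂, E₂₁, E₂₂}.
Since w₁, w₂ are independent, the coefficients expressing g are uniquely determined by a linear system.
Back-substitution yields (α₁, α₂) = (1, 1).

g = w₁ + w₂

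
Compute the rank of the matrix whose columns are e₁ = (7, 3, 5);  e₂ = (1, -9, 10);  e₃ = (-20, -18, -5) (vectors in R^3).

rank 2

Apply Gaussian elimination to the matrix whose rows are e₁, e₂, e₃.
There are 2 pivot columns, so rank = 2.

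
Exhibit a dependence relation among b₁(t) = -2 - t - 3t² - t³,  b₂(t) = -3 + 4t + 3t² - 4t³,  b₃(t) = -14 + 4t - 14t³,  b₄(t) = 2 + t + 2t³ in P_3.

2b₁ + 2b₂ - b₃ - 2b₄ = 0

Pass to coordinate vectors relative to the basis {1, t, …, t³}.
Solve the homogeneous system with b₁, b₂, b₃, b₄ as columns by row-reducing the coefficient matrix.
A generator of the null space is (2, 2, -1, -2).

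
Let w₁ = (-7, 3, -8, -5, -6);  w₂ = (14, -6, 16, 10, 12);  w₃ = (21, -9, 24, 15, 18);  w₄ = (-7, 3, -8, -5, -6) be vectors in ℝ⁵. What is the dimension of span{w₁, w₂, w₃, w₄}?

dim = 1

Form the matrix with w₁, w₂, w₃, w₄ as columns and reduce.
There is 1 pivot column, so rank = 1.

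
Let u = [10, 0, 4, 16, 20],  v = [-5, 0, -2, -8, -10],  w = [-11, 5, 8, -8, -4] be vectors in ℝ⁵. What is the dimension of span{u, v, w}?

2

Form the matrix with u, v, w as columns and reduce.
The echelon form has 2 nonzero rows, so the rank is 2.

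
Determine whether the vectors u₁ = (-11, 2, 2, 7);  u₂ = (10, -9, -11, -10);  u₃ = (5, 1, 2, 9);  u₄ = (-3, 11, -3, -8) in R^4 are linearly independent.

Place the vectors as rows of a 4×4 matrix and reduce to echelon form.
The reduction yields 4 nonzero rows, so the rank is 4.
Since rank = 4 (the number of vectors), the set is linearly independent.

linearly independent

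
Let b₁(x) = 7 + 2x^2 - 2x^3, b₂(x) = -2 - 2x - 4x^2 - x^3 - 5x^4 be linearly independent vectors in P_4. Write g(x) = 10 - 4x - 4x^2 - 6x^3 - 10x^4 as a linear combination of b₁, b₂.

Work in coordinates with respect to the standard basis {1, x, …, x^4}.
Solve the system with b₁, b₂ as columns and g as the right-hand side.
The system has the unique solution (a₁, a₂) = (2, 2).

g = 2b₁ + 2b₂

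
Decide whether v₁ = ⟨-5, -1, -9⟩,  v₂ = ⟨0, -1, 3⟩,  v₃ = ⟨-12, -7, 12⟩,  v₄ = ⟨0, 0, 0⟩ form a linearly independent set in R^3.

There are 4 vectors in a 3-dimensional space, so they cannot be linearly independent.

linearly dependent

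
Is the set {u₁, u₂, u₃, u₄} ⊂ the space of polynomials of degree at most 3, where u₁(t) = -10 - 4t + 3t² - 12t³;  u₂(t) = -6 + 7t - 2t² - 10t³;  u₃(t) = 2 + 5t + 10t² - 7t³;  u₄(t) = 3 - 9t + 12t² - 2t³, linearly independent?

Take coordinates with respect to the standard basis {1, t, …, t³}.
Row-reduce the matrix whose columns are u₁, u₂, u₃, u₄.
The reduction yields 4 nonzero rows, so the rank is 4.
Since rank = 4 (the number of vectors), the set is linearly independent.

linearly independent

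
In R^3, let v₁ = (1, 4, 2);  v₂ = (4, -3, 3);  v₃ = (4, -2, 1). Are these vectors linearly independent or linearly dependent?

linearly independent

The matrix [v₁|v₂|v₃] has determinant 43.
A nonzero determinant means the columns are linearly independent.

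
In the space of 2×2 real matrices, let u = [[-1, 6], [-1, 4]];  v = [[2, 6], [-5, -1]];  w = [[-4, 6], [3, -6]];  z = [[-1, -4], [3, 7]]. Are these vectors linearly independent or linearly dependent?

Write each element as a coordinate vector in ℝ⁴ using {E₁₁, E₁₂, E₂₁, E₂₂}.
Form the 4×4 matrix with these as columns; its determinant is -30.
A nonzero determinant means the columns are linearly independent.

linearly independent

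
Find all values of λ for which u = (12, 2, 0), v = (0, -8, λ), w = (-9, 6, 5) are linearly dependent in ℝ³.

The set is linearly dependent precisely when det[u; v; w] = 0.
Expanding, det = -90*λ - 480.
Setting this to zero gives λ = -16/3.

λ = -16/3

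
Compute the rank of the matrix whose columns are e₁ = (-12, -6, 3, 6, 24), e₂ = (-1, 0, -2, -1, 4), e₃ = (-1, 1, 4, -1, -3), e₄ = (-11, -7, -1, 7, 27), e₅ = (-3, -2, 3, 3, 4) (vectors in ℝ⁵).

rank 3

Form the matrix with e₁, e₂, e₃, e₄, e₅ as columns and reduce.
The echelon form has 3 nonzero rows, so the rank is 3.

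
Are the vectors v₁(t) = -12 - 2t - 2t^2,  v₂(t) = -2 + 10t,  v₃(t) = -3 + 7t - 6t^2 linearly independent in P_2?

linearly independent

Write each element as a coordinate vector in ℝ³ using {1, t, t^2}.
Row-reduce the matrix whose columns are v₁, v₂, v₃.
The reduction yields 3 nonzero rows, so the rank is 3.
Since rank = 3 (the number of vectors), the set is linearly independent.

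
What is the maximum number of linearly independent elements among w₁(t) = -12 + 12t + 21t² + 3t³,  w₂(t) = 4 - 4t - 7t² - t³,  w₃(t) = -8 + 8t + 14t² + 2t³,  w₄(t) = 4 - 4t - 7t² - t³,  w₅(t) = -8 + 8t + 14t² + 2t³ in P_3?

Represent each element by its coordinate vector in ℝ⁴.
Put the 4×5 matrix [w₁|w₂|w₃|w₄|w₅] into echelon form.
Exactly 1 pivot survives; hence the rank is 1.
(With 5 elements in a 4-dimensional space the rank is at most 4.)

1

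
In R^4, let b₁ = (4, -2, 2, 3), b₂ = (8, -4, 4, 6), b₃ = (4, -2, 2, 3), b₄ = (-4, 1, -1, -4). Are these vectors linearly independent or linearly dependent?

Form the 4×4 matrix with these as columns; its determinant is 0.
A zero determinant means the columns are linearly dependent.
Indeed 2b₁ - b₂ = 0.

linearly dependent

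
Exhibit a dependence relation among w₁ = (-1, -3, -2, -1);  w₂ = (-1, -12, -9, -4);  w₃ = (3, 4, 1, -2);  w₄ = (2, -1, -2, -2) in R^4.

Solve the homogeneous system with w₁, w₂, w₃, w₄ as columns by row-reducing the coefficient matrix.
One solution (up to scaling) is (2, -1, -1, 2).

2w₁ - w₂ - w₃ + 2w₄ = 0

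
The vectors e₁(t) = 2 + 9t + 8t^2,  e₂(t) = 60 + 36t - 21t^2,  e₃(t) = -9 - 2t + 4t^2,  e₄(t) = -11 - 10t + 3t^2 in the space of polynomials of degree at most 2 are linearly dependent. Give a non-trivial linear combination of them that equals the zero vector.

Pass to coordinate vectors relative to the basis {1, t, t^2}.
Row-reduce the matrix with e₁, e₂, e₃, e₄ as columns; the null space gives the coefficients.
One solution (up to scaling) is (0, 1, 3, 3).

e₂ + 3e₃ + 3e₄ = 0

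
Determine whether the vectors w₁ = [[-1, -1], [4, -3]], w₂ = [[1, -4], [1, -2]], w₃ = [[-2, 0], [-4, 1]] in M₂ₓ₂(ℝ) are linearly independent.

linearly independent

Write each element as a coordinate vector in ℝ⁴ using {E₁₁, E₁₂, E₂₁, E₂₂}.
Row-reduce the matrix whose columns are w₁, w₂, w₃.
The reduction yields 3 nonzero rows, so the rank is 3.
Since rank = 3 (the number of vectors), the set is linearly independent.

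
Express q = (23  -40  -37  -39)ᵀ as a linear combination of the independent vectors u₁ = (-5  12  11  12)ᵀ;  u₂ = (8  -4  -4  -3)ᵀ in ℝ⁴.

q = -3u₁ + u₂

Set up the augmented matrix [u₁ | u₂ | q] and row-reduce.
Row-reducing the augmented matrix gives the unique coefficients (c₁, c₂) = (-3, 1).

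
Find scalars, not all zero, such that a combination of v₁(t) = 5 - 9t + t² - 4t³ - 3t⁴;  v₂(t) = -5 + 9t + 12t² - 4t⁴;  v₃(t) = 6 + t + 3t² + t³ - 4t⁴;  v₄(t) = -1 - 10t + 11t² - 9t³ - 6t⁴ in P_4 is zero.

Pass to coordinate vectors relative to the basis {1, t, …, t⁴}.
Row-reduce the matrix with v₁, v₂, v₃, v₄ as columns; the null space gives the coefficients.
One solution (up to scaling) is (2, 1, -1, -1).

2v₁ + v₂ - v₃ - v₄ = 0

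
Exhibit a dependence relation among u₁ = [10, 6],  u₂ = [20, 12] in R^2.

Write the vectors as columns of a matrix and find a nonzero vector in its null space.
A generator of the null space is (2, -1).

2u₁ - u₂ = 0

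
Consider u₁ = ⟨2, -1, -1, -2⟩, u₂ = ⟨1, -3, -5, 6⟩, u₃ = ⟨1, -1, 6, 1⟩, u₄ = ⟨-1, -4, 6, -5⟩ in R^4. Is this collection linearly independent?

The matrix [u₁|u₂|u₃|u₄] has determinant 729.
A nonzero determinant means the columns are linearly independent.

linearly independent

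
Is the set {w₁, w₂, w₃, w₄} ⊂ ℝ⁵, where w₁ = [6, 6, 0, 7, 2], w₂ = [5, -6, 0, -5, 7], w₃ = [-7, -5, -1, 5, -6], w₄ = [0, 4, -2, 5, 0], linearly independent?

Row-reduce the matrix whose columns are w₁, w₂, w₃, w₄.
The reduction yields 4 nonzero rows, so the rank is 4.
Since rank = 4 (the number of vectors), the set is linearly independent.

linearly independent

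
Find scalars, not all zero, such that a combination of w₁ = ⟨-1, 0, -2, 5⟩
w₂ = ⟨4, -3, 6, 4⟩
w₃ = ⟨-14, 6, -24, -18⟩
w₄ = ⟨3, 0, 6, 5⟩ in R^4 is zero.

2w₂ + w₃ + 2w₄ = 0

Row-reduce the matrix with w₁, w₂, w₃, w₄ as columns; the null space gives the coefficients.
One solution (up to scaling) is (0, 2, 1, 2).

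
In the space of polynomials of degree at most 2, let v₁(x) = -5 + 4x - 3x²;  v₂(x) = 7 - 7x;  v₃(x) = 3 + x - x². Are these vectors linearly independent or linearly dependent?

linearly independent

Write each element as a coordinate vector in ℝ³ using {1, x, x²}.
The matrix [v₁|v₂|v₃] has determinant -91.
A nonzero determinant means the columns are linearly independent.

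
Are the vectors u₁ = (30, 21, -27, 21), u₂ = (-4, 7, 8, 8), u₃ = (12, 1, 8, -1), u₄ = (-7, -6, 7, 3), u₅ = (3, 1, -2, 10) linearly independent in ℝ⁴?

linearly dependent

There are 5 vectors in a 4-dimensional space, so they cannot be linearly independent.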